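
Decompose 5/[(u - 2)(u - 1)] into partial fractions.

5/(u - 2)(u - 1) = P/(u - 2) + Q/(u - 1). P = 5/(2 - 1) = 5, Q = 5/(1 - 2) = -5
Result: 5/(u - 2) - 5/(u - 1)


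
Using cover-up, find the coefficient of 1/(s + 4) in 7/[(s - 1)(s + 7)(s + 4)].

Cover (s + 4), set s=-4: 7/[(-4 - 1)(-4 + 7)] = -7/15


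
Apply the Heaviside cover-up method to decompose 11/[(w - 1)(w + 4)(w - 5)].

Cover (w - 1), w=1: α = 11/[(1 + 4)(1 - 5)] = -11/20. Cover (w + 4), w=-4: β = 11/[(-4 - 1)(-4 - 5)] = 11/45. Cover (w - 5), w=5: γ = 11/[(5 - 1)(5 + 4)] = 11/36.
Result: (-11/20)/(w - 1) + (11/45)/(w + 4) + (11/36)/(w - 5)


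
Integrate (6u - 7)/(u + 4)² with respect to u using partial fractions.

Decompose: A = 6, B = 6·(-4) - 7 = -31, so (6u - 7)/(u + 4)² = 6/(u + 4) - 31/(u + 4)². Integrate: ∫ A/(u + 4) du = 6 ln|(u + 4)|; ∫ B/(u + 4)² du = 31/(u + 4). Sum: 6 ln|(u + 4)| + 31/(u + 4) + C


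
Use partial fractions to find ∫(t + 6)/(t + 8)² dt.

Decompose: α = 1, β = 1·(-8) + 6 = -2, so (t + 6)/(t + 8)² = 1/(t + 8) - 2/(t + 8)². Integrate: ∫ α/(t + 8) dt = ln|(t + 8)|; ∫ β/(t + 8)² dt = 2/(t + 8). Sum: ln|(t + 8)| + 2/(t + 8) + C


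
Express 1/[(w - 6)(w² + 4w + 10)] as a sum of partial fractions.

Cover-up at w = 6: α = 1/(6² + 4·6 + 10) = 1/70. Then β = -α = -1/70, γ = -α·(4 + 6) = -1/7
Result: (1/70)/(w - 6) - ((1/70)w + 1/7)/(w² + 4w + 10)


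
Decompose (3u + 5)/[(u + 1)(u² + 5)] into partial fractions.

At u=-1: A = (3·(-1) + 5)/((-1)² + 5) = 1/3. B = -A = -1/3, C = 3 - (-1)·A = 10/3
Result: (1/3)/(u + 1) - ((1/3)u - 10/3)/(u² + 5)


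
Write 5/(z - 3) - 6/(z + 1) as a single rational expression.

Common denominator (z - 3)(z + 1). Numerator: 5(z + 1) - 6(z - 3) = (5z + 5) - (6z - 18) = -z + 23
Result: (-z + 23)/[(z - 3)(z + 1)]


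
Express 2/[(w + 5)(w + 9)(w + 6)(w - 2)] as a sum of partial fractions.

Using Heaviside cover-up: (-1/14)/(w + 5) - (1/66)/(w + 9) + (1/12)/(w + 6) + (1/308)/(w - 2)


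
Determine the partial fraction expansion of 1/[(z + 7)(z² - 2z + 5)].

Cover-up at z = -7: α = 1/((-7)² - 2·(-7) + 5) = 1/68. Then β = -α = -1/68, γ = -α·(-2 - 7) = 9/68
Result: (1/68)/(z + 7) - ((1/68)z - 9/68)/(z² - 2z + 5)


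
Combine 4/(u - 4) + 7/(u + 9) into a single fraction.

Common denominator (u - 4)(u + 9). Numerator: 4(u + 9) + 7(u - 4) = (4u + 36) + (7u - 28) = 11u + 8
Result: (11u + 8)/[(u - 4)(u + 9)]


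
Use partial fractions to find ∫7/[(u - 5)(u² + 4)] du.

Cover-up at u=5: A = 7/(5²+4) = 7/29. Coeff matching: B = -7/29, C = -35/29. Decomposition: (7/29)/(u - 5) - ((7/29)u + 35/29)/(u² + 4). Integrate: linear → ln, quadratic → (1/2)ln + arctan: (7/29) ln|(u - 5)| - (7/58) ln(u² + 4) - (35/58) arctan(u/2) + C


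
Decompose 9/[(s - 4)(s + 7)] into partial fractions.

9/(s - 4)(s + 7) = α/(s - 4) + β/(s + 7). α = 9/(4 + 7) = 9/11, β = 9/(-7 - 4) = -9/11
Result: (9/11)/(s - 4) - (9/11)/(s + 7)


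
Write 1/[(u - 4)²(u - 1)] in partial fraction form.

Cover-up at u=1: C = 1/(1 - 4)² = 1/9. Cover-up at u=4: B = 1/(4 - 1) = 1/3. Comparing u² coeff: A = -C = -1/9
Result: (-1/9)/(u - 4) + (1/3)/(u - 4)² + (1/9)/(u - 1)


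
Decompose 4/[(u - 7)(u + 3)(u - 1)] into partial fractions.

Using cover-up method: A = 1/15, B = 1/10, C = -1/6
Result: (1/15)/(u - 7) + (1/10)/(u + 3) - (1/6)/(u - 1)


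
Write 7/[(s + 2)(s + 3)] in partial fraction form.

7/(s + 2)(s + 3) = A/(s + 2) + B/(s + 3). A = 7/(-2 + 3) = 7, B = 7/(-3 + 2) = -7
Result: 7/(s + 2) - 7/(s + 3)


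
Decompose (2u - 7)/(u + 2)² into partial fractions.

(2u - 7) = A(u + 2) + B. At u = -2: B = 2·(-2) - 7 = -11. Coeff of u: A = 2
Result: 2/(u + 2) - 11/(u + 2)²


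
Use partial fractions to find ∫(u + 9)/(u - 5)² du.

Decompose: α = 1, β = 1·5 + 9 = 14, so (u + 9)/(u - 5)² = 1/(u - 5) + 14/(u - 5)². Integrate: ∫ α/(u - 5) du = ln|(u - 5)|; ∫ β/(u - 5)² du = -14/(u - 5). Sum: ln|(u - 5)| - 14/(u - 5) + C


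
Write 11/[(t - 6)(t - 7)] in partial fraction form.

11/(t - 6)(t - 7) = α/(t - 6) + β/(t - 7). α = 11/(6 - 7) = -11, β = 11/(7 - 6) = 11
Result: -11/(t - 6) + 11/(t - 7)


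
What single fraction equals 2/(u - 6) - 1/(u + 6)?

Common denominator (u - 6)(u + 6). Numerator: 2(u + 6) - 1(u - 6) = (2u + 12) - (u - 6) = u + 18
Result: (u + 18)/[(u - 6)(u + 6)]


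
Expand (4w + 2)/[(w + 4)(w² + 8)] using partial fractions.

At w=-4: α = (4·(-4) + 2)/((-4)² + 8) = -7/12. β = -α = 7/12, γ = 4 - (-4)·α = 5/3
Result: (-7/12)/(w + 4) + ((7/12)w + 5/3)/(w² + 8)


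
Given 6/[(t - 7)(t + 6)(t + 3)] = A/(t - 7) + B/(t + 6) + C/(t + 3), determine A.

Cover-up at t = 7: A = 6/[(7 + 6)(7 + 3)] = 6/[(13)(10)] = 6/130 = 3/65


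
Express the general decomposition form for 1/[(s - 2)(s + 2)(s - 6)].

Three distinct linear factors: A/(s - 2) + B/(s + 2) + C/(s - 6)


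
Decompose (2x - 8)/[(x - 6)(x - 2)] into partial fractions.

At x=6: α = (2·6 - 8)/(6 - 2) = 1. At x=2: β = (2·2 - 8)/(2 - 6) = 1
Result: 1/(x - 6) + 1/(x - 2)


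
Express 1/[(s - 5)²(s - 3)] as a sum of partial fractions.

Cover-up at s=3: C = 1/(3 - 5)² = 1/4. Cover-up at s=5: B = 1/(5 - 3) = 1/2. Comparing s² coeff: A = -C = -1/4
Result: (-1/4)/(s - 5) + (1/2)/(s - 5)² + (1/4)/(s - 3)


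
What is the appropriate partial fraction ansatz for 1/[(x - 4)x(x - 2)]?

Three distinct linear factors: P/(x - 4) + Q/x + R/(x - 2)


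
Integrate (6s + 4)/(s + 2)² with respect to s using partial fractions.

Decompose: A = 6, B = 6·(-2) + 4 = -8, so (6s + 4)/(s + 2)² = 6/(s + 2) - 8/(s + 2)². Integrate: ∫ A/(s + 2) ds = 6 ln|(s + 2)|; ∫ B/(s + 2)² ds = 8/(s + 2). Sum: 6 ln|(s + 2)| + 8/(s + 2) + C


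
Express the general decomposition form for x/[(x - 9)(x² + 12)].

Linear + irreducible quadratic: α/(x - 9) + (βx + γ)/(x² + 12)


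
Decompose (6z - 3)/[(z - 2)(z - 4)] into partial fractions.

At z=2: P = (6·2 - 3)/(2 - 4) = -9/2. At z=4: Q = (6·4 - 3)/(4 - 2) = 21/2
Result: (-9/2)/(z - 2) + (21/2)/(z - 4)


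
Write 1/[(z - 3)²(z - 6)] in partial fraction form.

Cover-up at z=6: R = 1/(6 - 3)² = 1/9. Cover-up at z=3: Q = 1/(3 - 6) = -1/3. Comparing z² coeff: P = -R = -1/9
Result: (-1/9)/(z - 3) - (1/3)/(z - 3)² + (1/9)/(z - 6)


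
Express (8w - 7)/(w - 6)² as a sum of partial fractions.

(8w - 7) = P(w - 6) + Q. At w = 6: Q = 8·6 - 7 = 41. Coeff of w: P = 8
Result: 8/(w - 6) + 41/(w - 6)²


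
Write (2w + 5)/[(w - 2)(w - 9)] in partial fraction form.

At w=2: α = (2·2 + 5)/(2 - 9) = -9/7. At w=9: β = (2·9 + 5)/(9 - 2) = 23/7
Result: (-9/7)/(w - 2) + (23/7)/(w - 9)


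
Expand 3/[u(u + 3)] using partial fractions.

3/u(u + 3) = P/u + Q/(u + 3). P = 3/(0 + 3) = 1, Q = 3/(-3 - 0) = -1
Result: 1/u - 1/(u + 3)


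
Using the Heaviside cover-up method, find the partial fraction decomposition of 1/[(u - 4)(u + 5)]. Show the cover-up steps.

Cover (u - 4): set u=4, get A = 1/(4 + 5) = 1/9. Cover (u + 5): set u=-5, get B = 1/(-5 - 4) = -1/9.
Result: (1/9)/(u - 4) - (1/9)/(u + 5)


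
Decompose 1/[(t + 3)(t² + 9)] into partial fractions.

Cover-up at t = -3: α = 1/((-3)² + 9) = 1/18. Then β = -α = -1/18, γ = -α·(0 - 3) = 1/6
Result: (1/18)/(t + 3) - ((1/18)t - 1/6)/(t² + 9)


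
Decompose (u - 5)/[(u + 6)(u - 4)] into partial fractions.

At u=-6: A = (1·(-6) - 5)/(-6 - 4) = 11/10. At u=4: B = (1·4 - 5)/(4 + 6) = -1/10
Result: (11/10)/(u + 6) - (1/10)/(u - 4)


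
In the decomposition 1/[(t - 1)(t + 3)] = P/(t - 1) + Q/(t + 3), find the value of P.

Cover-up at t = 1: P = 1/(1 + 3) = 1/4


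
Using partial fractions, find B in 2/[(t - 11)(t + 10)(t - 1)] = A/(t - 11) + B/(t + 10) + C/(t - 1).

Cover-up at t = -10: B = 2/[(-10 - 11)(-10 - 1)] = 2/[(-21)(-11)] = 2/231


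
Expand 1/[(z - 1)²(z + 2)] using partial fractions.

Cover-up at z=-2: R = 1/(-2 - 1)² = 1/9. Cover-up at z=1: Q = 1/(1 + 2) = 1/3. Comparing z² coeff: P = -R = -1/9
Result: (-1/9)/(z - 1) + (1/3)/(z - 1)² + (1/9)/(z + 2)


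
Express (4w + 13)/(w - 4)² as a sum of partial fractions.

(4w + 13) = P(w - 4) + Q. At w = 4: Q = 4·4 + 13 = 29. Coeff of w: P = 4
Result: 4/(w - 4) + 29/(w - 4)²


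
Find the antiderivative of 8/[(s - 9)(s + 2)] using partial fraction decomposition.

Decompose: 8/[(s - 9)(s + 2)] = (8/11)/(s - 9) - (8/11)/(s + 2). Integrate each term: (8/11) ln|(s - 9)| - (8/11) ln|(s + 2)| + C


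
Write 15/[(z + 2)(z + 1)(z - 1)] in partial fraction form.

Using cover-up method: α = 5, β = -15/2, γ = 5/2
Result: 5/(z + 2) - (15/2)/(z + 1) + (5/2)/(z - 1)


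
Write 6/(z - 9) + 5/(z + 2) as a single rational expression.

Common denominator (z - 9)(z + 2). Numerator: 6(z + 2) + 5(z - 9) = (6z + 12) + (5z - 45) = 11z - 33
Result: (11z - 33)/[(z - 9)(z + 2)]


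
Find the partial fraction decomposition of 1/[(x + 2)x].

1/(x + 2)x = α/(x + 2) + β/x. α = 1/(-2 - 0) = -1/2, β = 1/(0 + 2) = 1/2
Result: (-1/2)/(x + 2) + (1/2)/x


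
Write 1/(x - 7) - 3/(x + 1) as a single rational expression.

Common denominator (x - 7)(x + 1). Numerator: 1(x + 1) - 3(x - 7) = (x + 1) - (3x - 21) = -2x + 22
Result: (-2x + 22)/[(x - 7)(x + 1)]


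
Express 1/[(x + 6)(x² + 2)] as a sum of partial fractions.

Cover-up at x = -6: α = 1/((-6)² + 2) = 1/38. Then β = -α = -1/38, γ = -α·(0 - 6) = 3/19
Result: (1/38)/(x + 6) - ((1/38)x - 3/19)/(x² + 2)


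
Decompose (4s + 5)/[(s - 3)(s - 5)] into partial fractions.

At s=3: α = (4·3 + 5)/(3 - 5) = -17/2. At s=5: β = (4·5 + 5)/(5 - 3) = 25/2
Result: (-17/2)/(s - 3) + (25/2)/(s - 5)


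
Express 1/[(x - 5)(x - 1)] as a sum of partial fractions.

1/(x - 5)(x - 1) = A/(x - 5) + B/(x - 1). A = 1/(5 - 1) = 1/4, B = 1/(1 - 5) = -1/4
Result: (1/4)/(x - 5) - (1/4)/(x - 1)


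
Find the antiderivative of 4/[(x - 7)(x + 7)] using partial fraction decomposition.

Decompose: 4/[(x - 7)(x + 7)] = (2/7)/(x - 7) - (2/7)/(x + 7). Integrate each term: (2/7) ln|(x - 7)| - (2/7) ln|(x + 7)| + C


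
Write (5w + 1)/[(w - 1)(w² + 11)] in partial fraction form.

At w=1: α = (5·1 + 1)/(1² + 11) = 1/2. β = -α = -1/2, γ = 5 - 1·α = 9/2
Result: (1/2)/(w - 1) - ((1/2)w - 9/2)/(w² + 11)


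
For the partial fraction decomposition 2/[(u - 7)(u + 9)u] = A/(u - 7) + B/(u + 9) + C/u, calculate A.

Cover-up at u = 7: A = 2/[(7 + 9)(7 - 0)] = 2/[(16)(7)] = 2/112 = 1/56


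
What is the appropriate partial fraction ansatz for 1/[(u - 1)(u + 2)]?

Distinct linear factors: A/(u - 1) + B/(u + 2)


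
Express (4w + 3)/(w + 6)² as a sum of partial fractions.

(4w + 3) = A(w + 6) + B. At w = -6: B = 4·(-6) + 3 = -21. Coeff of w: A = 4
Result: 4/(w + 6) - 21/(w + 6)²


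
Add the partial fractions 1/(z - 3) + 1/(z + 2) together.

Common denominator (z - 3)(z + 2). Numerator: 1(z + 2) + 1(z - 3) = (z + 2) + (z - 3) = 2z - 1
Result: (2z - 1)/[(z - 3)(z + 2)]


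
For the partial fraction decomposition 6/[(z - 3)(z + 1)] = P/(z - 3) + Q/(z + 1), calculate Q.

Cover-up at z = -1: Q = 6/(-1 - 3) = -6/4 = -3/2


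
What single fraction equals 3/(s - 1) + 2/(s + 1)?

Common denominator (s - 1)(s + 1). Numerator: 3(s + 1) + 2(s - 1) = (3s + 3) + (2s - 2) = 5s + 1
Result: (5s + 1)/[(s - 1)(s + 1)]


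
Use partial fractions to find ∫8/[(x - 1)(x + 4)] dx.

Decompose: 8/[(x - 1)(x + 4)] = (8/5)/(x - 1) - (8/5)/(x + 4). Integrate each term: (8/5) ln|(x - 1)| - (8/5) ln|(x + 4)| + C


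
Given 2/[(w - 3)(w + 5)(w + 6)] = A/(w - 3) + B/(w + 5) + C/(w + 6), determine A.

Cover-up at w = 3: A = 2/[(3 + 5)(3 + 6)] = 2/[(8)(9)] = 2/72 = 1/36


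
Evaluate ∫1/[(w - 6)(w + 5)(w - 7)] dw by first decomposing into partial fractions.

Cover-up: A = -1/11, B = 1/132, C = 1/12. Decomposition: (-1/11)/(w - 6) + (1/132)/(w + 5) + (1/12)/(w - 7). Integrate each term: (-1/11) ln|(w - 6)| + (1/132) ln|(w + 5)| + (1/12) ln|(w - 7)| + C


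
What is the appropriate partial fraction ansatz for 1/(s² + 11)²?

Repeated quadratic factor: (αs + β)/(s² + 11) + (γs + δ)/(s² + 11)²


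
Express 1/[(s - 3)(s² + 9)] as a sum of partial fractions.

Cover-up at s = 3: P = 1/(3² + 9) = 1/18. Then Q = -P = -1/18, R = -P·(0 + 3) = -1/6
Result: (1/18)/(s - 3) - ((1/18)s + 1/6)/(s² + 9)


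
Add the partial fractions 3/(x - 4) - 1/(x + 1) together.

Common denominator (x - 4)(x + 1). Numerator: 3(x + 1) - 1(x - 4) = (3x + 3) - (x - 4) = 2x + 7
Result: (2x + 7)/[(x - 4)(x + 1)]


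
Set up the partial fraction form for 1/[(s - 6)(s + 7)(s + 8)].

Three distinct linear factors: α/(s - 6) + β/(s + 7) + γ/(s + 8)


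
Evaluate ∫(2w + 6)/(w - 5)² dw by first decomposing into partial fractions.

Decompose: P = 2, Q = 2·5 + 6 = 16, so (2w + 6)/(w - 5)² = 2/(w - 5) + 16/(w - 5)². Integrate: ∫ P/(w - 5) dw = 2 ln|(w - 5)|; ∫ Q/(w - 5)² dw = -16/(w - 5). Sum: 2 ln|(w - 5)| - 16/(w - 5) + C


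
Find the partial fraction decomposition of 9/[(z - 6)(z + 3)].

9/(z - 6)(z + 3) = A/(z - 6) + B/(z + 3). A = 9/(6 + 3) = 1, B = 9/(-3 - 6) = -1
Result: 1/(z - 6) - 1/(z + 3)


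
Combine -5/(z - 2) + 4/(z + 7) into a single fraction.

Common denominator (z - 2)(z + 7). Numerator: -5(z + 7) + 4(z - 2) = (-5z - 35) + (4z - 8) = -z - 43
Result: (-z - 43)/[(z - 2)(z + 7)]


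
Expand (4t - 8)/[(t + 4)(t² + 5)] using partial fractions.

At t=-4: A = (4·(-4) - 8)/((-4)² + 5) = -8/7. B = -A = 8/7, C = 4 - (-4)·A = -4/7
Result: (-8/7)/(t + 4) + ((8/7)t - 4/7)/(t² + 5)


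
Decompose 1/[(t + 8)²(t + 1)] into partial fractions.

Cover-up at t=-1: γ = 1/(-1 + 8)² = 1/49. Cover-up at t=-8: β = 1/(-8 + 1) = -1/7. Comparing t² coeff: α = -γ = -1/49
Result: (-1/49)/(t + 8) - (1/7)/(t + 8)² + (1/49)/(t + 1)


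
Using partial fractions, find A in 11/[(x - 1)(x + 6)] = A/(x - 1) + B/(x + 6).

Cover-up at x = 1: A = 11/(1 + 6) = 11/7


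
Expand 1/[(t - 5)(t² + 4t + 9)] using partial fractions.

Cover-up at t = 5: P = 1/(5² + 4·5 + 9) = 1/54. Then Q = -P = -1/54, R = -P·(4 + 5) = -1/6
Result: (1/54)/(t - 5) - ((1/54)t + 1/6)/(t² + 4t + 9)


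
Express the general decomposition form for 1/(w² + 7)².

Repeated quadratic factor: (Aw + B)/(w² + 7) + (Cw + D)/(w² + 7)²


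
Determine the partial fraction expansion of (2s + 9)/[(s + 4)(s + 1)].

At s=-4: α = (2·(-4) + 9)/(-4 + 1) = -1/3. At s=-1: β = (2·(-1) + 9)/(-1 + 4) = 7/3
Result: (-1/3)/(s + 4) + (7/3)/(s + 1)


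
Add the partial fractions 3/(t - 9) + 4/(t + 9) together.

Common denominator (t - 9)(t + 9). Numerator: 3(t + 9) + 4(t - 9) = (3t + 27) + (4t - 36) = 7t - 9
Result: (7t - 9)/[(t - 9)(t + 9)]


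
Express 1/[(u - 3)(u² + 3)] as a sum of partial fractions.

Cover-up at u = 3: A = 1/(3² + 3) = 1/12. Then B = -A = -1/12, C = -A·(0 + 3) = -1/4
Result: (1/12)/(u - 3) - ((1/12)u + 1/4)/(u² + 3)


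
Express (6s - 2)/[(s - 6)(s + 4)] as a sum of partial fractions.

At s=6: P = (6·6 - 2)/(6 + 4) = 17/5. At s=-4: Q = (6·(-4) - 2)/(-4 - 6) = 13/5
Result: (17/5)/(s - 6) + (13/5)/(s + 4)


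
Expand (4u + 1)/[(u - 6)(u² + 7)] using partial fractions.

At u=6: A = (4·6 + 1)/(6² + 7) = 25/43. B = -A = -25/43, C = 4 - 6·A = 22/43
Result: (25/43)/(u - 6) - ((25/43)u - 22/43)/(u² + 7)


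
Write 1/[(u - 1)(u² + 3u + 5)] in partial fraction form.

Cover-up at u = 1: P = 1/(1² + 3·1 + 5) = 1/9. Then Q = -P = -1/9, R = -P·(3 + 1) = -4/9
Result: (1/9)/(u - 1) - ((1/9)u + 4/9)/(u² + 3u + 5)


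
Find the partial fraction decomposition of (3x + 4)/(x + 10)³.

(3x + 4) = A(x + 10)² + B(x + 10) + C. At x = -10: C = 3·(-10) + 4 = -26. Coefficients: A = 0, B = 3
Result: 3/(x + 10)² - 26/(x + 10)³


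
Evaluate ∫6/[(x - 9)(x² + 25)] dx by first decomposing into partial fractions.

Cover-up at x=9: α = 6/(9²+25) = 3/53. Coeff matching: β = -3/53, γ = -27/53. Decomposition: (3/53)/(x - 9) - ((3/53)x + 27/53)/(x² + 25). Integrate: linear → ln, quadratic → (1/2)ln + arctan: (3/53) ln|(x - 9)| - (3/106) ln(x² + 25) - (27/265) arctan(x/5) + C


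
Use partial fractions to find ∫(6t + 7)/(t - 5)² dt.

Decompose: A = 6, B = 6·5 + 7 = 37, so (6t + 7)/(t - 5)² = 6/(t - 5) + 37/(t - 5)². Integrate: ∫ A/(t - 5) dt = 6 ln|(t - 5)|; ∫ B/(t - 5)² dt = -37/(t - 5). Sum: 6 ln|(t - 5)| - 37/(t - 5) + C


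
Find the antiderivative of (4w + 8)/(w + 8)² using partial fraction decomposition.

Decompose: P = 4, Q = 4·(-8) + 8 = -24, so (4w + 8)/(w + 8)² = 4/(w + 8) - 24/(w + 8)². Integrate: ∫ P/(w + 8) dw = 4 ln|(w + 8)|; ∫ Q/(w + 8)² dw = 24/(w + 8). Sum: 4 ln|(w + 8)| + 24/(w + 8) + C


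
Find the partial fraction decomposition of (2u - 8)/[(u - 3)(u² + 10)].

At u=3: P = (2·3 - 8)/(3² + 10) = -2/19. Q = -P = 2/19, R = 2 - 3·P = 44/19
Result: (-2/19)/(u - 3) + ((2/19)u + 44/19)/(u² + 10)


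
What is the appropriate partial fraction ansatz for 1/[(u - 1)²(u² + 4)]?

Repeated linear + quadratic: α/(u - 1) + β/(u - 1)² + (γu + δ)/(u² + 4)


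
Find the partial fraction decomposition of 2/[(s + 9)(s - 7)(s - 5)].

Using cover-up method: P = 1/112, Q = 1/16, R = -1/14
Result: (1/112)/(s + 9) + (1/16)/(s - 7) - (1/14)/(s - 5)


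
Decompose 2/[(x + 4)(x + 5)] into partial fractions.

2/(x + 4)(x + 5) = A/(x + 4) + B/(x + 5). A = 2/(-4 + 5) = 2, B = 2/(-5 + 4) = -2
Result: 2/(x + 4) - 2/(x + 5)


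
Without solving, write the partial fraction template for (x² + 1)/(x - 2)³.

Repeated linear factor (power 3): α/(x - 2) + β/(x - 2)² + γ/(x - 2)³


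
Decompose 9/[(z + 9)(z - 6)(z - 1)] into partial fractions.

Using cover-up method: P = 3/50, Q = 3/25, R = -9/50
Result: (3/50)/(z + 9) + (3/25)/(z - 6) - (9/50)/(z - 1)


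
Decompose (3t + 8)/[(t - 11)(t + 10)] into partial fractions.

At t=11: A = (3·11 + 8)/(11 + 10) = 41/21. At t=-10: B = (3·(-10) + 8)/(-10 - 11) = 22/21
Result: (41/21)/(t - 11) + (22/21)/(t + 10)


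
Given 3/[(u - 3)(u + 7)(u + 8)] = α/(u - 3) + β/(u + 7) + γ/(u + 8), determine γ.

Cover-up at u = -8: γ = 3/[(-8 - 3)(-8 + 7)] = 3/[(-11)(-1)] = 3/11


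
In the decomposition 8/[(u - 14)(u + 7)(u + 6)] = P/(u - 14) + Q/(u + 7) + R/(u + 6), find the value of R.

Cover-up at u = -6: R = 8/[(-6 - 14)(-6 + 7)] = 8/[(-20)(1)] = -8/20 = -2/5


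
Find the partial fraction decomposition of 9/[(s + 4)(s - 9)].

9/(s + 4)(s - 9) = P/(s + 4) + Q/(s - 9). P = 9/(-4 - 9) = -9/13, Q = 9/(9 + 4) = 9/13
Result: (-9/13)/(s + 4) + (9/13)/(s - 9)


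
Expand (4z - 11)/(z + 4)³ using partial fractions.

(4z - 11) = α(z + 4)² + β(z + 4) + γ. At z = -4: γ = 4·(-4) - 11 = -27. Coefficients: α = 0, β = 4
Result: 4/(z + 4)² - 27/(z + 4)³


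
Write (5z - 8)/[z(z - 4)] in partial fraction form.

At z=0: α = (5·0 - 8)/(0 - 4) = 2. At z=4: β = (5·4 - 8)/(4 - 0) = 3
Result: 2/z + 3/(z - 4)


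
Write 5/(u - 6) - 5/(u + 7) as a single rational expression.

Common denominator (u - 6)(u + 7). Numerator: 5(u + 7) - 5(u - 6) = (5u + 35) - (5u - 30) = 65
Result: (65)/[(u - 6)(u + 7)]


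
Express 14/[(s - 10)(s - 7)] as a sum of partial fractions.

14/(s - 10)(s - 7) = α/(s - 10) + β/(s - 7). α = 14/(10 - 7) = 14/3, β = 14/(7 - 10) = -14/3
Result: (14/3)/(s - 10) - (14/3)/(s - 7)


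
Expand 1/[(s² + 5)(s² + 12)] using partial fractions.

Coefficient matching gives P = R = 0, Q = 1/(12-5) = 1/7, S = -Q = -1/7
Result: (1/7)/(s² + 5) - (1/7)/(s² + 12)


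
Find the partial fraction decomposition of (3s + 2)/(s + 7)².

(3s + 2) = P(s + 7) + Q. At s = -7: Q = 3·(-7) + 2 = -19. Coeff of s: P = 3
Result: 3/(s + 7) - 19/(s + 7)²


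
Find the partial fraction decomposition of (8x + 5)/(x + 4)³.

(8x + 5) = A(x + 4)² + B(x + 4) + C. At x = -4: C = 8·(-4) + 5 = -27. Coefficients: A = 0, B = 8
Result: 8/(x + 4)² - 27/(x + 4)³


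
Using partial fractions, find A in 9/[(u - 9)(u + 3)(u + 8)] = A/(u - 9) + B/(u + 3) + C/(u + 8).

Cover-up at u = 9: A = 9/[(9 + 3)(9 + 8)] = 9/[(12)(17)] = 9/204 = 3/68


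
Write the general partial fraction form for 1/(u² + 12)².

Repeated quadratic factor: (αu + β)/(u² + 12) + (γu + δ)/(u² + 12)²


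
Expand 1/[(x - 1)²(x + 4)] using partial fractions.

Cover-up at x=-4: R = 1/(-4 - 1)² = 1/25. Cover-up at x=1: Q = 1/(1 + 4) = 1/5. Comparing x² coeff: P = -R = -1/25
Result: (-1/25)/(x - 1) + (1/5)/(x - 1)² + (1/25)/(x + 4)


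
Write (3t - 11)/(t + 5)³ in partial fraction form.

(3t - 11) = A(t + 5)² + B(t + 5) + C. At t = -5: C = 3·(-5) - 11 = -26. Coefficients: A = 0, B = 3
Result: 3/(t + 5)² - 26/(t + 5)³


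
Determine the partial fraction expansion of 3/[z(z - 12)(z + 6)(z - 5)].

Using Heaviside cover-up: (1/120)/z + (1/504)/(z - 12) - (1/396)/(z + 6) - (3/385)/(z - 5)


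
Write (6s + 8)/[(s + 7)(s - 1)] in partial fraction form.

At s=-7: A = (6·(-7) + 8)/(-7 - 1) = 17/4. At s=1: B = (6·1 + 8)/(1 + 7) = 7/4
Result: (17/4)/(s + 7) + (7/4)/(s - 1)


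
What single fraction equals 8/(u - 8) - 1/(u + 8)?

Common denominator (u - 8)(u + 8). Numerator: 8(u + 8) - 1(u - 8) = (8u + 64) - (u - 8) = 7u + 72
Result: (7u + 72)/[(u - 8)(u + 8)]


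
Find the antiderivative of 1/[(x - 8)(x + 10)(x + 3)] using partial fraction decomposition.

Cover-up: A = 1/198, B = 1/126, C = -1/77. Decomposition: (1/198)/(x - 8) + (1/126)/(x + 10) - (1/77)/(x + 3). Integrate each term: (1/198) ln|(x - 8)| + (1/126) ln|(x + 10)| - (1/77) ln|(x + 3)| + C


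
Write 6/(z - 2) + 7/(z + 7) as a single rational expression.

Common denominator (z - 2)(z + 7). Numerator: 6(z + 7) + 7(z - 2) = (6z + 42) + (7z - 14) = 13z + 28
Result: (13z + 28)/[(z - 2)(z + 7)]


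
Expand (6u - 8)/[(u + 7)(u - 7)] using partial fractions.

At u=-7: P = (6·(-7) - 8)/(-7 - 7) = 25/7. At u=7: Q = (6·7 - 8)/(7 + 7) = 17/7
Result: (25/7)/(u + 7) + (17/7)/(u - 7)


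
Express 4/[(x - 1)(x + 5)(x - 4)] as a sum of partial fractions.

Using cover-up method: P = -2/9, Q = 2/27, R = 4/27
Result: (-2/9)/(x - 1) + (2/27)/(x + 5) + (4/27)/(x - 4)


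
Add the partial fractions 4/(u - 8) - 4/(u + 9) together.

Common denominator (u - 8)(u + 9). Numerator: 4(u + 9) - 4(u - 8) = (4u + 36) - (4u - 32) = 68
Result: (68)/[(u - 8)(u + 9)]


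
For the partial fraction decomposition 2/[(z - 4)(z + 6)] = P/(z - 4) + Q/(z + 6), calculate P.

Cover-up at z = 4: P = 2/(4 + 6) = 2/10 = 1/5


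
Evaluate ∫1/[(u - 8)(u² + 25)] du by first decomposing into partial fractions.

Cover-up at u=8: P = 1/(8²+25) = 1/89. Coeff matching: Q = -1/89, R = -8/89. Decomposition: (1/89)/(u - 8) - ((1/89)u + 8/89)/(u² + 25). Integrate: linear → ln, quadratic → (1/2)ln + arctan: (1/89) ln|(u - 8)| - (1/178) ln(u² + 25) - (8/445) arctan(u/5) + C


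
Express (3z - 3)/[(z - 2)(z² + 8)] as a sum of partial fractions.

At z=2: A = (3·2 - 3)/(2² + 8) = 1/4. B = -A = -1/4, C = 3 - 2·A = 5/2
Result: (1/4)/(z - 2) - ((1/4)z - 5/2)/(z² + 8)


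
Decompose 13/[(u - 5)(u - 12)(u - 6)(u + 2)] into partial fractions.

Using Heaviside cover-up: (13/49)/(u - 5) + (13/588)/(u - 12) - (13/48)/(u - 6) - (13/784)/(u + 2)


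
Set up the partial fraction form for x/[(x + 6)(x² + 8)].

Linear + irreducible quadratic: A/(x + 6) + (Bx + C)/(x² + 8)


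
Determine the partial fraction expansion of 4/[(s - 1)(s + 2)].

4/(s - 1)(s + 2) = A/(s - 1) + B/(s + 2). A = 4/(1 + 2) = 4/3, B = 4/(-2 - 1) = -4/3
Result: (4/3)/(s - 1) - (4/3)/(s + 2)


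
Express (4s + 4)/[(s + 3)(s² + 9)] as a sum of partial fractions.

At s=-3: A = (4·(-3) + 4)/((-3)² + 9) = -4/9. B = -A = 4/9, C = 4 - (-3)·A = 8/3
Result: (-4/9)/(s + 3) + ((4/9)s + 8/3)/(s² + 9)


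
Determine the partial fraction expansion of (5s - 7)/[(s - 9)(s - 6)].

At s=9: α = (5·9 - 7)/(9 - 6) = 38/3. At s=6: β = (5·6 - 7)/(6 - 9) = -23/3
Result: (38/3)/(s - 9) - (23/3)/(s - 6)


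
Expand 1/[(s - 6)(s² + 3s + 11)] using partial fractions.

Cover-up at s = 6: α = 1/(6² + 3·6 + 11) = 1/65. Then β = -α = -1/65, γ = -α·(3 + 6) = -9/65
Result: (1/65)/(s - 6) - ((1/65)s + 9/65)/(s² + 3s + 11)


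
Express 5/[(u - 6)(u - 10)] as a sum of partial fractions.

5/(u - 6)(u - 10) = A/(u - 6) + B/(u - 10). A = 5/(6 - 10) = -5/4, B = 5/(10 - 6) = 5/4
Result: (-5/4)/(u - 6) + (5/4)/(u - 10)


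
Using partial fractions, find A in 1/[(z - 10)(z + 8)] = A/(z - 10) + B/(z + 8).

Cover-up at z = 10: A = 1/(10 + 8) = 1/18


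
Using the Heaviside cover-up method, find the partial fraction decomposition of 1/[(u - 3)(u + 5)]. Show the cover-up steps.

Cover (u - 3): set u=3, get P = 1/(3 + 5) = 1/8. Cover (u + 5): set u=-5, get Q = 1/(-5 - 3) = -1/8.
Result: (1/8)/(u - 3) - (1/8)/(u + 5)


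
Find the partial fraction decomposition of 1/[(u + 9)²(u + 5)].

Cover-up at u=-5: γ = 1/(-5 + 9)² = 1/16. Cover-up at u=-9: β = 1/(-9 + 5) = -1/4. Comparing u² coeff: α = -γ = -1/16
Result: (-1/16)/(u + 9) - (1/4)/(u + 9)² + (1/16)/(u + 5)


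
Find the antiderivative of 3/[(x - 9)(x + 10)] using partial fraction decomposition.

Decompose: 3/[(x - 9)(x + 10)] = (3/19)/(x - 9) - (3/19)/(x + 10). Integrate each term: (3/19) ln|(x - 9)| - (3/19) ln|(x + 10)| + C


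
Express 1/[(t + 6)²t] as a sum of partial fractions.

Cover-up at t=0: C = 1/(0 + 6)² = 1/36. Cover-up at t=-6: B = 1/(-6 - 0) = -1/6. Comparing t² coeff: A = -C = -1/36
Result: (-1/36)/(t + 6) - (1/6)/(t + 6)² + (1/36)/t


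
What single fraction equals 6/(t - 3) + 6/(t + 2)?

Common denominator (t - 3)(t + 2). Numerator: 6(t + 2) + 6(t - 3) = (6t + 12) + (6t - 18) = 12t - 6
Result: (12t - 6)/[(t - 3)(t + 2)]


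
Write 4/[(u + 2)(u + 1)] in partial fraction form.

4/(u + 2)(u + 1) = P/(u + 2) + Q/(u + 1). P = 4/(-2 + 1) = -4, Q = 4/(-1 + 2) = 4
Result: -4/(u + 2) + 4/(u + 1)


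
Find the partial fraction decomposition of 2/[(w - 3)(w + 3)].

2/(w - 3)(w + 3) = P/(w - 3) + Q/(w + 3). P = 2/(3 + 3) = 1/3, Q = 2/(-3 - 3) = -1/3
Result: (1/3)/(w - 3) - (1/3)/(w + 3)


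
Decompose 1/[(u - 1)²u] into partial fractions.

Cover-up at u=0: γ = 1/(0 - 1)² = 1. Cover-up at u=1: β = 1/(1 - 0) = 1. Comparing u² coeff: α = -γ = -1
Result: -1/(u - 1) + 1/(u - 1)² + 1/u


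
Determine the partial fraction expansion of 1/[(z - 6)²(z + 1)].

Cover-up at z=-1: R = 1/(-1 - 6)² = 1/49. Cover-up at z=6: Q = 1/(6 + 1) = 1/7. Comparing z² coeff: P = -R = -1/49
Result: (-1/49)/(z - 6) + (1/7)/(z - 6)² + (1/49)/(z + 1)


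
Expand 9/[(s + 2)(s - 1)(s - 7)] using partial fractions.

Using cover-up method: P = 1/3, Q = -1/2, R = 1/6
Result: (1/3)/(s + 2) - (1/2)/(s - 1) + (1/6)/(s - 7)


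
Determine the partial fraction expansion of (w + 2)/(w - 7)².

(w + 2) = α(w - 7) + β. At w = 7: β = 1·7 + 2 = 9. Coeff of w: α = 1
Result: 1/(w - 7) + 9/(w - 7)²


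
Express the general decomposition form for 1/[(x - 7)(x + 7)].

Distinct linear factors: α/(x - 7) + β/(x + 7)


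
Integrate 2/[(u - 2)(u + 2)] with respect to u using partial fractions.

Decompose: 2/[(u - 2)(u + 2)] = (1/2)/(u - 2) - (1/2)/(u + 2). Integrate each term: (1/2) ln|(u - 2)| - (1/2) ln|(u + 2)| + C


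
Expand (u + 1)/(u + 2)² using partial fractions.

(u + 1) = α(u + 2) + β. At u = -2: β = 1·(-2) + 1 = -1. Coeff of u: α = 1
Result: 1/(u + 2) - 1/(u + 2)²


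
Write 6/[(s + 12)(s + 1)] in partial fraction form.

6/(s + 12)(s + 1) = A/(s + 12) + B/(s + 1). A = 6/(-12 + 1) = -6/11, B = 6/(-1 + 12) = 6/11
Result: (-6/11)/(s + 12) + (6/11)/(s + 1)


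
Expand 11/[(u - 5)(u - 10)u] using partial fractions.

Using cover-up method: P = -11/25, Q = 11/50, R = 11/50
Result: (-11/25)/(u - 5) + (11/50)/(u - 10) + (11/50)/u


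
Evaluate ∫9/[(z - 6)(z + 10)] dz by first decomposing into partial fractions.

Decompose: 9/[(z - 6)(z + 10)] = (9/16)/(z - 6) - (9/16)/(z + 10). Integrate each term: (9/16) ln|(z - 6)| - (9/16) ln|(z + 10)| + C


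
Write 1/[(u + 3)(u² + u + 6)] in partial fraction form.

Cover-up at u = -3: A = 1/((-3)² + 1·(-3) + 6) = 1/12. Then B = -A = -1/12, C = -A·(1 - 3) = 1/6
Result: (1/12)/(u + 3) - ((1/12)u - 1/6)/(u² + u + 6)


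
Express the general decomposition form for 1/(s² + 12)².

Repeated quadratic factor: (Ps + Q)/(s² + 12) + (Rs + S)/(s² + 12)²


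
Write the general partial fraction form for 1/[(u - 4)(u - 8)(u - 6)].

Three distinct linear factors: P/(u - 4) + Q/(u - 8) + R/(u - 6)


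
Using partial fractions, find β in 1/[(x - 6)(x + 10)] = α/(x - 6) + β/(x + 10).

Cover-up at x = -10: β = 1/(-10 - 6) = -1/16


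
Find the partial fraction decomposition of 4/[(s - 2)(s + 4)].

4/(s - 2)(s + 4) = α/(s - 2) + β/(s + 4). α = 4/(2 + 4) = 2/3, β = 4/(-4 - 2) = -2/3
Result: (2/3)/(s - 2) - (2/3)/(s + 4)


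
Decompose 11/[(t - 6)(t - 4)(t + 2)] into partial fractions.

Using cover-up method: P = 11/16, Q = -11/12, R = 11/48
Result: (11/16)/(t - 6) - (11/12)/(t - 4) + (11/48)/(t + 2)


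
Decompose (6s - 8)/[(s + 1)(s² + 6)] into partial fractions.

At s=-1: P = (6·(-1) - 8)/((-1)² + 6) = -2. Q = -P = 2, R = 6 - (-1)·P = 4
Result: -2/(s + 1) + (2s + 4)/(s² + 6)


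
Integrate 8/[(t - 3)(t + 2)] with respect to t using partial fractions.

Decompose: 8/[(t - 3)(t + 2)] = (8/5)/(t - 3) - (8/5)/(t + 2). Integrate each term: (8/5) ln|(t - 3)| - (8/5) ln|(t + 2)| + C


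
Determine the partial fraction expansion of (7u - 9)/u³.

(7u - 9) = Pu² + Qu + R. At u = 0: R = 7·0 - 9 = -9. Coefficients: P = 0, Q = 7
Result: 7/u² - 9/u³


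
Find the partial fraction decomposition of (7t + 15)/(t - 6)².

(7t + 15) = A(t - 6) + B. At t = 6: B = 7·6 + 15 = 57. Coeff of t: A = 7
Result: 7/(t - 6) + 57/(t - 6)²


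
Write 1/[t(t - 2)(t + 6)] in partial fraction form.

Using cover-up method: A = -1/12, B = 1/16, C = 1/48
Result: (-1/12)/t + (1/16)/(t - 2) + (1/48)/(t + 6)


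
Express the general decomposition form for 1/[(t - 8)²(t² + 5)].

Repeated linear + quadratic: α/(t - 8) + β/(t - 8)² + (γt + δ)/(t² + 5)


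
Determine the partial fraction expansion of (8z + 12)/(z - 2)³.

(8z + 12) = α(z - 2)² + β(z - 2) + γ. At z = 2: γ = 8·2 + 12 = 28. Coefficients: α = 0, β = 8
Result: 8/(z - 2)² + 28/(z - 2)³


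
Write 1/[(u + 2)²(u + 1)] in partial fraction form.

Cover-up at u=-1: γ = 1/(-1 + 2)² = 1. Cover-up at u=-2: β = 1/(-2 + 1) = -1. Comparing u² coeff: α = -γ = -1
Result: -1/(u + 2) - 1/(u + 2)² + 1/(u + 1)


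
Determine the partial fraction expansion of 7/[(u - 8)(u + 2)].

7/(u - 8)(u + 2) = P/(u - 8) + Q/(u + 2). P = 7/(8 + 2) = 7/10, Q = 7/(-2 - 8) = -7/10
Result: (7/10)/(u - 8) - (7/10)/(u + 2)


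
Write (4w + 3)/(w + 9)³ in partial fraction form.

(4w + 3) = α(w + 9)² + β(w + 9) + γ. At w = -9: γ = 4·(-9) + 3 = -33. Coefficients: α = 0, β = 4
Result: 4/(w + 9)² - 33/(w + 9)³


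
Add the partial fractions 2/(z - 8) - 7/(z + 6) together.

Common denominator (z - 8)(z + 6). Numerator: 2(z + 6) - 7(z - 8) = (2z + 12) - (7z - 56) = -5z + 68
Result: (-5z + 68)/[(z - 8)(z + 6)]


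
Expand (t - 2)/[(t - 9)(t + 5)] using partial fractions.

At t=9: A = (1·9 - 2)/(9 + 5) = 1/2. At t=-5: B = (1·(-5) - 2)/(-5 - 9) = 1/2
Result: (1/2)/(t - 9) + (1/2)/(t + 5)


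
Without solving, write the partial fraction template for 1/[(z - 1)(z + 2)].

Distinct linear factors: α/(z - 1) + β/(z + 2)


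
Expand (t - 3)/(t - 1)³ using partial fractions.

(t - 3) = α(t - 1)² + β(t - 1) + γ. At t = 1: γ = 1·1 - 3 = -2. Coefficients: α = 0, β = 1
Result: 1/(t - 1)² - 2/(t - 1)³


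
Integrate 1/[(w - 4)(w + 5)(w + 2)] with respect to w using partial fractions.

Cover-up: α = 1/54, β = 1/27, γ = -1/18. Decomposition: (1/54)/(w - 4) + (1/27)/(w + 5) - (1/18)/(w + 2). Integrate each term: (1/54) ln|(w - 4)| + (1/27) ln|(w + 5)| - (1/18) ln|(w + 2)| + C


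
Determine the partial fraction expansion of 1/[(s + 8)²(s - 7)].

Cover-up at s=7: γ = 1/(7 + 8)² = 1/225. Cover-up at s=-8: β = 1/(-8 - 7) = -1/15. Comparing s² coeff: α = -γ = -1/225
Result: (-1/225)/(s + 8) - (1/15)/(s + 8)² + (1/225)/(s - 7)


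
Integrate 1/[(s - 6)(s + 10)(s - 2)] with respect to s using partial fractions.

Cover-up: P = 1/64, Q = 1/192, R = -1/48. Decomposition: (1/64)/(s - 6) + (1/192)/(s + 10) - (1/48)/(s - 2). Integrate each term: (1/64) ln|(s - 6)| + (1/192) ln|(s + 10)| - (1/48) ln|(s - 2)| + C


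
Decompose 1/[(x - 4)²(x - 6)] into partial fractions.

Cover-up at x=6: R = 1/(6 - 4)² = 1/4. Cover-up at x=4: Q = 1/(4 - 6) = -1/2. Comparing x² coeff: P = -R = -1/4
Result: (-1/4)/(x - 4) - (1/2)/(x - 4)² + (1/4)/(x - 6)


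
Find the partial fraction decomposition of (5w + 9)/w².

(5w + 9) = Pw + Q. At w = 0: Q = 5·0 + 9 = 9. Coeff of w: P = 5
Result: 5/w + 9/w²


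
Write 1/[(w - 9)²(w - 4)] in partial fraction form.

Cover-up at w=4: R = 1/(4 - 9)² = 1/25. Cover-up at w=9: Q = 1/(9 - 4) = 1/5. Comparing w² coeff: P = -R = -1/25
Result: (-1/25)/(w - 9) + (1/5)/(w - 9)² + (1/25)/(w - 4)


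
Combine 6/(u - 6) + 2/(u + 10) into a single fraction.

Common denominator (u - 6)(u + 10). Numerator: 6(u + 10) + 2(u - 6) = (6u + 60) + (2u - 12) = 8u + 48
Result: (8u + 48)/[(u - 6)(u + 10)]


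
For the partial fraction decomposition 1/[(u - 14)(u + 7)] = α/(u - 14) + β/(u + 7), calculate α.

Cover-up at u = 14: α = 1/(14 + 7) = 1/21


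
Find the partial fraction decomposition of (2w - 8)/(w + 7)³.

(2w - 8) = P(w + 7)² + Q(w + 7) + R. At w = -7: R = 2·(-7) - 8 = -22. Coefficients: P = 0, Q = 2
Result: 2/(w + 7)² - 22/(w + 7)³


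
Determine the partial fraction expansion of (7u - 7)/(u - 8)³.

(7u - 7) = P(u - 8)² + Q(u - 8) + R. At u = 8: R = 7·8 - 7 = 49. Coefficients: P = 0, Q = 7
Result: 7/(u - 8)² + 49/(u - 8)³


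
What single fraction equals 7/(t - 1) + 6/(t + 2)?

Common denominator (t - 1)(t + 2). Numerator: 7(t + 2) + 6(t - 1) = (7t + 14) + (6t - 6) = 13t + 8
Result: (13t + 8)/[(t - 1)(t + 2)]


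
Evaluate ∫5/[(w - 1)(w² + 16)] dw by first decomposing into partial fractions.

Cover-up at w=1: α = 5/(1²+16) = 5/17. Coeff matching: β = -5/17, γ = -5/17. Decomposition: (5/17)/(w - 1) - ((5/17)w + 5/17)/(w² + 16). Integrate: linear → ln, quadratic → (1/2)ln + arctan: (5/17) ln|(w - 1)| - (5/34) ln(w² + 16) - (5/68) arctan(w/4) + C


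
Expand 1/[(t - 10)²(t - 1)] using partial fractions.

Cover-up at t=1: γ = 1/(1 - 10)² = 1/81. Cover-up at t=10: β = 1/(10 - 1) = 1/9. Comparing t² coeff: α = -γ = -1/81
Result: (-1/81)/(t - 10) + (1/9)/(t - 10)² + (1/81)/(t - 1)


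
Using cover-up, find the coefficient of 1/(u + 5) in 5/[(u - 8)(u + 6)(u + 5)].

Cover (u + 5), set u=-5: 5/[(-5 - 8)(-5 + 6)] = -5/13


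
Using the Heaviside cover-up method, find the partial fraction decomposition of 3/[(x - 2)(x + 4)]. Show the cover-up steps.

Cover (x - 2): set x=2, get A = 3/(2 + 4) = 1/2. Cover (x + 4): set x=-4, get B = 3/(-4 - 2) = -1/2.
Result: (1/2)/(x - 2) - (1/2)/(x + 4)


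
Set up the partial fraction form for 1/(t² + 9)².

Repeated quadratic factor: (At + B)/(t² + 9) + (Ct + D)/(t² + 9)²


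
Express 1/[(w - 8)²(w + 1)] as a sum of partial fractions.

Cover-up at w=-1: γ = 1/(-1 - 8)² = 1/81. Cover-up at w=8: β = 1/(8 + 1) = 1/9. Comparing w² coeff: α = -γ = -1/81
Result: (-1/81)/(w - 8) + (1/9)/(w - 8)² + (1/81)/(w + 1)


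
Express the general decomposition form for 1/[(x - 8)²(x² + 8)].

Repeated linear + quadratic: P/(x - 8) + Q/(x - 8)² + (Rx + S)/(x² + 8)


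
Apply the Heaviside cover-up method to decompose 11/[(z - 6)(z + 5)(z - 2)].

Cover (z - 6), z=6: A = 11/[(6 + 5)(6 - 2)] = 1/4. Cover (z + 5), z=-5: B = 11/[(-5 - 6)(-5 - 2)] = 1/7. Cover (z - 2), z=2: C = 11/[(2 - 6)(2 + 5)] = -11/28.
Result: (1/4)/(z - 6) + (1/7)/(z + 5) - (11/28)/(z - 2)


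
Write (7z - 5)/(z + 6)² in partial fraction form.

(7z - 5) = A(z + 6) + B. At z = -6: B = 7·(-6) - 5 = -47. Coeff of z: A = 7
Result: 7/(z + 6) - 47/(z + 6)²


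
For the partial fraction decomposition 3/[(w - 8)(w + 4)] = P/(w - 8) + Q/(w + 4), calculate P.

Cover-up at w = 8: P = 3/(8 + 4) = 3/12 = 1/4


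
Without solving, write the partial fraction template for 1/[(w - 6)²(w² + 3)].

Repeated linear + quadratic: P/(w - 6) + Q/(w - 6)² + (Rw + S)/(w² + 3)


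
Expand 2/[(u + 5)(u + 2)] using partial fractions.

2/(u + 5)(u + 2) = A/(u + 5) + B/(u + 2). A = 2/(-5 + 2) = -2/3, B = 2/(-2 + 5) = 2/3
Result: (-2/3)/(u + 5) + (2/3)/(u + 2)


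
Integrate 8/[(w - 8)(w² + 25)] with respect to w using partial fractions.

Cover-up at w=8: α = 8/(8²+25) = 8/89. Coeff matching: β = -8/89, γ = -64/89. Decomposition: (8/89)/(w - 8) - ((8/89)w + 64/89)/(w² + 25). Integrate: linear → ln, quadratic → (1/2)ln + arctan: (8/89) ln|(w - 8)| - (4/89) ln(w² + 25) - (64/445) arctan(w/5) + C


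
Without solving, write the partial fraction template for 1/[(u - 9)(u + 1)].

Distinct linear factors: P/(u - 9) + Q/(u + 1)


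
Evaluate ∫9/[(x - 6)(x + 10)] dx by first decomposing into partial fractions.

Decompose: 9/[(x - 6)(x + 10)] = (9/16)/(x - 6) - (9/16)/(x + 10). Integrate each term: (9/16) ln|(x - 6)| - (9/16) ln|(x + 10)| + C


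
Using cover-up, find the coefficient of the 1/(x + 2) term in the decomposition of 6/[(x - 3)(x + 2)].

Cover (x + 2), set x=-2: 6/((x - 3) at x=-2) = 6/(-5) = -6/5


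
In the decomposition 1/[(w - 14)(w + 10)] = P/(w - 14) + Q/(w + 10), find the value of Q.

Cover-up at w = -10: Q = 1/(-10 - 14) = -1/24


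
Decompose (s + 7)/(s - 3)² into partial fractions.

(s + 7) = A(s - 3) + B. At s = 3: B = 1·3 + 7 = 10. Coeff of s: A = 1
Result: 1/(s - 3) + 10/(s - 3)²


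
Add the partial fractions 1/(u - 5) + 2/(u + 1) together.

Common denominator (u - 5)(u + 1). Numerator: 1(u + 1) + 2(u - 5) = (u + 1) + (2u - 10) = 3u - 9
Result: (3u - 9)/[(u - 5)(u + 1)]


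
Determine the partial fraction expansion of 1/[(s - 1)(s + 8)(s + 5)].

Using cover-up method: α = 1/54, β = 1/27, γ = -1/18
Result: (1/54)/(s - 1) + (1/27)/(s + 8) - (1/18)/(s + 5)


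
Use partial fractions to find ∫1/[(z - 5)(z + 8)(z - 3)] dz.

Cover-up: P = 1/26, Q = 1/143, R = -1/22. Decomposition: (1/26)/(z - 5) + (1/143)/(z + 8) - (1/22)/(z - 3). Integrate each term: (1/26) ln|(z - 5)| + (1/143) ln|(z + 8)| - (1/22) ln|(z - 3)| + C


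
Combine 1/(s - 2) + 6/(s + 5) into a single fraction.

Common denominator (s - 2)(s + 5). Numerator: 1(s + 5) + 6(s - 2) = (s + 5) + (6s - 12) = 7s - 7
Result: (7s - 7)/[(s - 2)(s + 5)]


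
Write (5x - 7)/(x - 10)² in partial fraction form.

(5x - 7) = P(x - 10) + Q. At x = 10: Q = 5·10 - 7 = 43. Coeff of x: P = 5
Result: 5/(x - 10) + 43/(x - 10)²


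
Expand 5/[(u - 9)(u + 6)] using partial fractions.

5/(u - 9)(u + 6) = P/(u - 9) + Q/(u + 6). P = 5/(9 + 6) = 1/3, Q = 5/(-6 - 9) = -1/3
Result: (1/3)/(u - 9) - (1/3)/(u + 6)


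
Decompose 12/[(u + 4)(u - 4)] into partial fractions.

12/(u + 4)(u - 4) = α/(u + 4) + β/(u - 4). α = 12/(-4 - 4) = -3/2, β = 12/(4 + 4) = 3/2
Result: (-3/2)/(u + 4) + (3/2)/(u - 4)


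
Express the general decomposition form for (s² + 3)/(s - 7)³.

Repeated linear factor (power 3): A/(s - 7) + B/(s - 7)² + C/(s - 7)³
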